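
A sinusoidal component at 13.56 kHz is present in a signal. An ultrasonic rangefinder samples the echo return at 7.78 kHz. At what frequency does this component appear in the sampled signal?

13.56 kHz mod fs = 5.78 kHz.
5.78 kHz > fs/2 = 3.89 kHz, folds to fs − 5.78 kHz = 2 kHz.

2 kHz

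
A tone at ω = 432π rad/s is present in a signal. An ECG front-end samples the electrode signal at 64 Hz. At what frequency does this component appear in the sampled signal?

24 Hz

ω = 432π rad/s → f = ω/(2π) = 216 Hz.
216 Hz mod fs = 24 Hz.
24 Hz ≤ fs/2 = 32 Hz, appears at 24 Hz.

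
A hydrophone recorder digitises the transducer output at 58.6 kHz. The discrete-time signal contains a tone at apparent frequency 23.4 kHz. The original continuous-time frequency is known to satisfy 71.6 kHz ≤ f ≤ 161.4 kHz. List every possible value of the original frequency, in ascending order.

Frequencies that alias to 23.4 kHz are k·fs ± 23.4 kHz for integer k ≥ 0.
k=0: 23.4 kHz.
k=1: 35.2 kHz, 82 kHz.
k=2: 93.8 kHz, 140.6 kHz.
k=3: 152.4 kHz, 199.2 kHz.
k=4: 211 kHz, 257.8 kHz.
Within [71.6 kHz, 161.4 kHz]: 82 kHz, 93.8 kHz, 140.6 kHz, 152.4 kHz.

82 kHz, 93.8 kHz, 140.6 kHz, 152.4 kHz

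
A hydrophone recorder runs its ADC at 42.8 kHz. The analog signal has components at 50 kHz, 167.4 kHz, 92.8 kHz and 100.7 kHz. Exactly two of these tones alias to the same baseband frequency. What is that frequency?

fs/2 = 21.4 kHz.
50 kHz mod fs = 7.2 kHz.
7.2 kHz ≤ fs/2 = 21.4 kHz, appears at 7.2 kHz.
167.4 kHz mod fs = 39 kHz.
39 kHz > fs/2 = 21.4 kHz, folds to fs − 39 kHz = 3.8 kHz.
92.8 kHz mod fs = 7.2 kHz.
7.2 kHz ≤ fs/2 = 21.4 kHz, appears at 7.2 kHz.
100.7 kHz mod fs = 15.1 kHz.
15.1 kHz ≤ fs/2 = 21.4 kHz, appears at 15.1 kHz.
50 kHz and 92.8 kHz both map to 7.2 kHz.

7.2 kHz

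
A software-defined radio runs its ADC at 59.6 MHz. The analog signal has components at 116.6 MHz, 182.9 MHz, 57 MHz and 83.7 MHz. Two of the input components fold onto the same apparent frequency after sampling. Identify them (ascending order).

fs/2 = 29.8 MHz.
116.6 MHz mod fs = 57 MHz.
57 MHz > fs/2 = 29.8 MHz, folds to fs − 57 MHz = 2.6 MHz.
182.9 MHz mod fs = 4.1 MHz.
4.1 MHz ≤ fs/2 = 29.8 MHz, appears at 4.1 MHz.
57 MHz > fs/2 = 29.8 MHz, folds to fs − 57 MHz = 2.6 MHz.
83.7 MHz mod fs = 24.1 MHz.
24.1 MHz ≤ fs/2 = 29.8 MHz, appears at 24.1 MHz.
57 MHz and 116.6 MHz both map to 2.6 MHz.

57 MHz, 116.6 MHz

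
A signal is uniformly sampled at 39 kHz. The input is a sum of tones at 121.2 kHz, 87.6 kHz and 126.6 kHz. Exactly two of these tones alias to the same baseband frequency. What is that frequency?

fs/2 = 19.5 kHz.
121.2 kHz mod fs = 4.2 kHz.
4.2 kHz ≤ fs/2 = 19.5 kHz, appears at 4.2 kHz.
87.6 kHz mod fs = 9.6 kHz.
9.6 kHz ≤ fs/2 = 19.5 kHz, appears at 9.6 kHz.
126.6 kHz mod fs = 9.6 kHz.
9.6 kHz ≤ fs/2 = 19.5 kHz, appears at 9.6 kHz.
87.6 kHz and 126.6 kHz both map to 9.6 kHz.

9.6 kHz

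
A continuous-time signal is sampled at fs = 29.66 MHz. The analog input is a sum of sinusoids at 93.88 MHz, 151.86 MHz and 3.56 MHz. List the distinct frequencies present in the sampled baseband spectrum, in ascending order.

fs/2 = 14.83 MHz.
93.88 MHz mod fs = 4.9 MHz.
4.9 MHz ≤ fs/2 = 14.83 MHz, appears at 4.9 MHz.
151.86 MHz mod fs = 3.56 MHz.
3.56 MHz ≤ fs/2 = 14.83 MHz, appears at 3.56 MHz.
3.56 MHz ≤ fs/2 = 14.83 MHz, passes unchanged.
Distinct values: {3.56 MHz, 4.9 MHz}.

3.56 MHz, 4.9 MHz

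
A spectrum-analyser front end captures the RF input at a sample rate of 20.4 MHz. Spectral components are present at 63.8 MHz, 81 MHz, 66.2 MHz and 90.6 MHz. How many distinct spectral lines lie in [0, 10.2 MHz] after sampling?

fs/2 = 10.2 MHz.
63.8 MHz mod fs = 2.6 MHz.
2.6 MHz ≤ fs/2 = 10.2 MHz, appears at 2.6 MHz.
81 MHz mod fs = 19.8 MHz.
19.8 MHz > fs/2 = 10.2 MHz, folds to fs − 19.8 MHz = 0.6 MHz.
66.2 MHz mod fs = 5 MHz.
5 MHz ≤ fs/2 = 10.2 MHz, appears at 5 MHz.
90.6 MHz mod fs = 9 MHz.
9 MHz ≤ fs/2 = 10.2 MHz, appears at 9 MHz.
Distinct values: {0.6 MHz, 2.6 MHz, 5 MHz, 9 MHz} → 4.

4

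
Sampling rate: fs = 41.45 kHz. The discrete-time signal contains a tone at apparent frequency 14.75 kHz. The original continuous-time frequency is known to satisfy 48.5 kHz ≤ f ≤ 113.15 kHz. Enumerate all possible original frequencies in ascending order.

56.2 kHz, 68.15 kHz, 97.65 kHz, 109.6 kHz

Frequencies that alias to 14.75 kHz are k·fs ± 14.75 kHz for integer k ≥ 0.
k=0: 14.75 kHz.
k=1: 26.7 kHz, 56.2 kHz.
k=2: 68.15 kHz, 97.65 kHz.
k=3: 109.6 kHz, 139.1 kHz.
k=4: 151.05 kHz, 180.55 kHz.
Within [48.5 kHz, 113.15 kHz]: 56.2 kHz, 68.15 kHz, 97.65 kHz, 109.6 kHz.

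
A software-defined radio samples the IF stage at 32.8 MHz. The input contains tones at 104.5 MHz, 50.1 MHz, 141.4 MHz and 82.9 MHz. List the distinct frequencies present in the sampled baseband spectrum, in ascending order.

6.1 MHz, 10.2 MHz, 15.5 MHz

fs/2 = 16.4 MHz.
104.5 MHz mod fs = 6.1 MHz.
6.1 MHz ≤ fs/2 = 16.4 MHz, appears at 6.1 MHz.
50.1 MHz mod fs = 17.3 MHz.
17.3 MHz > fs/2 = 16.4 MHz, folds to fs − 17.3 MHz = 15.5 MHz.
141.4 MHz mod fs = 10.2 MHz.
10.2 MHz ≤ fs/2 = 16.4 MHz, appears at 10.2 MHz.
82.9 MHz mod fs = 17.3 MHz.
17.3 MHz > fs/2 = 16.4 MHz, folds to fs − 17.3 MHz = 15.5 MHz.
Distinct values: {6.1 MHz, 10.2 MHz, 15.5 MHz}.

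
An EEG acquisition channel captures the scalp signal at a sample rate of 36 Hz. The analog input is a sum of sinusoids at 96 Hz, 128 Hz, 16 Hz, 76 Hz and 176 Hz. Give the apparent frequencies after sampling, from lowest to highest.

fs/2 = 18 Hz.
96 Hz mod fs = 24 Hz.
24 Hz > fs/2 = 18 Hz, folds to fs − 24 Hz = 12 Hz.
128 Hz mod fs = 20 Hz.
20 Hz > fs/2 = 18 Hz, folds to fs − 20 Hz = 16 Hz.
16 Hz ≤ fs/2 = 18 Hz, passes unchanged.
76 Hz mod fs = 4 Hz.
4 Hz ≤ fs/2 = 18 Hz, appears at 4 Hz.
176 Hz mod fs = 32 Hz.
32 Hz > fs/2 = 18 Hz, folds to fs − 32 Hz = 4 Hz.
Distinct values: {4 Hz, 12 Hz, 16 Hz}.

4 Hz, 12 Hz, 16 Hz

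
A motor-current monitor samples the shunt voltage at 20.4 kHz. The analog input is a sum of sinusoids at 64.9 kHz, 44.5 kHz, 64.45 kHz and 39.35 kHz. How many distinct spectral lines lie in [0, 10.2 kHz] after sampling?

3

fs/2 = 10.2 kHz.
64.9 kHz mod fs = 3.7 kHz.
3.7 kHz ≤ fs/2 = 10.2 kHz, appears at 3.7 kHz.
44.5 kHz mod fs = 3.7 kHz.
3.7 kHz ≤ fs/2 = 10.2 kHz, appears at 3.7 kHz.
64.45 kHz mod fs = 3.25 kHz.
3.25 kHz ≤ fs/2 = 10.2 kHz, appears at 3.25 kHz.
39.35 kHz mod fs = 18.95 kHz.
18.95 kHz > fs/2 = 10.2 kHz, folds to fs − 18.95 kHz = 1.45 kHz.
Distinct values: {1.45 kHz, 3.25 kHz, 3.7 kHz} → 3.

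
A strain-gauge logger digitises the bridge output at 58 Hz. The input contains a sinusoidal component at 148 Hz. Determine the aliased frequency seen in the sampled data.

148 Hz mod fs = 32 Hz.
32 Hz > fs/2 = 29 Hz, folds to fs − 32 Hz = 26 Hz.

26 Hz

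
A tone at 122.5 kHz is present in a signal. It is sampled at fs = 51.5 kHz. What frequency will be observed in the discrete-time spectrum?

19.5 kHz

122.5 kHz mod fs = 19.5 kHz.
19.5 kHz ≤ fs/2 = 25.75 kHz, appears at 19.5 kHz.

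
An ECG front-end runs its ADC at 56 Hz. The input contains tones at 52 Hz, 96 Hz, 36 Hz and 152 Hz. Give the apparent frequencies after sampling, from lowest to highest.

fs/2 = 28 Hz.
52 Hz > fs/2 = 28 Hz, folds to fs − 52 Hz = 4 Hz.
96 Hz mod fs = 40 Hz.
40 Hz > fs/2 = 28 Hz, folds to fs − 40 Hz = 16 Hz.
36 Hz > fs/2 = 28 Hz, folds to fs − 36 Hz = 20 Hz.
152 Hz mod fs = 40 Hz.
40 Hz > fs/2 = 28 Hz, folds to fs − 40 Hz = 16 Hz.
Distinct values: {4 Hz, 16 Hz, 20 Hz}.

4 Hz, 16 Hz, 20 Hz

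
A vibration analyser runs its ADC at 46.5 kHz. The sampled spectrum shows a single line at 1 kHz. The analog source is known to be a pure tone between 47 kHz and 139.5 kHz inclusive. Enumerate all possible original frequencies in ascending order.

Frequencies that alias to 1 kHz are k·fs ± 1 kHz for integer k ≥ 0.
k=0: 1 kHz.
k=1: 45.5 kHz, 47.5 kHz.
k=2: 92 kHz, 94 kHz.
k=3: 138.5 kHz, 140.5 kHz.
k=4: 185 kHz, 187 kHz.
Within [47 kHz, 139.5 kHz]: 47.5 kHz, 92 kHz, 94 kHz, 138.5 kHz.

47.5 kHz, 92 kHz, 94 kHz, 138.5 kHz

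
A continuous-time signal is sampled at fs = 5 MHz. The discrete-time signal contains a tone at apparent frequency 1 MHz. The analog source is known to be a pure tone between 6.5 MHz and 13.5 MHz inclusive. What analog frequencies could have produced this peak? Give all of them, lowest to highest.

9 MHz, 11 MHz

Frequencies that alias to 1 MHz are k·fs ± 1 MHz for integer k ≥ 0.
k=0: 1 MHz.
k=1: 4 MHz, 6 MHz.
k=2: 9 MHz, 11 MHz.
k=3: 14 MHz, 16 MHz.
Within [6.5 MHz, 13.5 MHz]: 9 MHz, 11 MHz.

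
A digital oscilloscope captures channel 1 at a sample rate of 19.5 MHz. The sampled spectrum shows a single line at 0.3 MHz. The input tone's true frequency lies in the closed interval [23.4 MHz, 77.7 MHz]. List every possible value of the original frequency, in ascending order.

38.7 MHz, 39.3 MHz, 58.2 MHz, 58.8 MHz, 77.7 MHz

Frequencies that alias to 0.3 MHz are k·fs ± 0.3 MHz for integer k ≥ 0.
k=0: 0.3 MHz.
k=1: 19.2 MHz, 19.8 MHz.
k=2: 38.7 MHz, 39.3 MHz.
k=3: 58.2 MHz, 58.8 MHz.
k=4: 77.7 MHz, 78.3 MHz.
k=5: 97.2 MHz, 97.8 MHz.
Within [23.4 MHz, 77.7 MHz]: 38.7 MHz, 39.3 MHz, 58.2 MHz, 58.8 MHz, 77.7 MHz.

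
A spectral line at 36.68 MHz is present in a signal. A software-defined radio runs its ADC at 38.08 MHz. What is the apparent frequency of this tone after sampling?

1.4 MHz

36.68 MHz > fs/2 = 19.04 MHz, folds to fs − 36.68 MHz = 1.4 MHz.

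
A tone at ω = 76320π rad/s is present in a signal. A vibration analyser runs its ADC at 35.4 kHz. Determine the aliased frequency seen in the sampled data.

ω = 76320π rad/s → f = ω/(2π) = 38160 Hz = 38.16 kHz.
38.16 kHz mod fs = 2.76 kHz.
2.76 kHz ≤ fs/2 = 17.7 kHz, appears at 2.76 kHz.

2.76 kHz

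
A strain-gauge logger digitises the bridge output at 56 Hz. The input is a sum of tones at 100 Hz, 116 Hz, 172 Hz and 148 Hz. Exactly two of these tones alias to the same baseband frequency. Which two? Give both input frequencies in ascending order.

116 Hz, 172 Hz

fs/2 = 28 Hz.
100 Hz mod fs = 44 Hz.
44 Hz > fs/2 = 28 Hz, folds to fs − 44 Hz = 12 Hz.
116 Hz mod fs = 4 Hz.
4 Hz ≤ fs/2 = 28 Hz, appears at 4 Hz.
172 Hz mod fs = 4 Hz.
4 Hz ≤ fs/2 = 28 Hz, appears at 4 Hz.
148 Hz mod fs = 36 Hz.
36 Hz > fs/2 = 28 Hz, folds to fs − 36 Hz = 20 Hz.
116 Hz and 172 Hz both map to 4 Hz.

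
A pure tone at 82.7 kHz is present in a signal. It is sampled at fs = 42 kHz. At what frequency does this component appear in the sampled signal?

82.7 kHz mod fs = 40.7 kHz.
40.7 kHz > fs/2 = 21 kHz, folds to fs − 40.7 kHz = 1.3 kHz.

1.3 kHz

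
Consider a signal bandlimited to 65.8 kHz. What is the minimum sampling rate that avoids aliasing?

131.6 kHz

Nyquist rate = 2 × 65.8 kHz = 131.6 kHz.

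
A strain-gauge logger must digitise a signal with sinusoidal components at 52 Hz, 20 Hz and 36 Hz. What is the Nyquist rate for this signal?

Highest-frequency component: 52 Hz.
Nyquist rate = 2 × 52 Hz = 104 Hz.

104 Hz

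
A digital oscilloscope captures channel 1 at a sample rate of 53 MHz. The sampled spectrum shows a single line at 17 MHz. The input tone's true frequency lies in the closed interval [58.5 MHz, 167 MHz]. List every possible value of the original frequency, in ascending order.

Frequencies that alias to 17 MHz are k·fs ± 17 MHz for integer k ≥ 0.
k=0: 17 MHz.
k=1: 36 MHz, 70 MHz.
k=2: 89 MHz, 123 MHz.
k=3: 142 MHz, 176 MHz.
k=4: 195 MHz, 229 MHz.
Within [58.5 MHz, 167 MHz]: 70 MHz, 89 MHz, 123 MHz, 142 MHz.

70 MHz, 89 MHz, 123 MHz, 142 MHz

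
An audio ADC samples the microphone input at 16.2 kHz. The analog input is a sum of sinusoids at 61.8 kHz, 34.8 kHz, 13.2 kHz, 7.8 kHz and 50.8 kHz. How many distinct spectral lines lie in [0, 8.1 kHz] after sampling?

4

fs/2 = 8.1 kHz.
61.8 kHz mod fs = 13.2 kHz.
13.2 kHz > fs/2 = 8.1 kHz, folds to fs − 13.2 kHz = 3 kHz.
34.8 kHz mod fs = 2.4 kHz.
2.4 kHz ≤ fs/2 = 8.1 kHz, appears at 2.4 kHz.
13.2 kHz > fs/2 = 8.1 kHz, folds to fs − 13.2 kHz = 3 kHz.
7.8 kHz ≤ fs/2 = 8.1 kHz, passes unchanged.
50.8 kHz mod fs = 2.2 kHz.
2.2 kHz ≤ fs/2 = 8.1 kHz, appears at 2.2 kHz.
Distinct values: {2.2 kHz, 2.4 kHz, 3 kHz, 7.8 kHz} → 4.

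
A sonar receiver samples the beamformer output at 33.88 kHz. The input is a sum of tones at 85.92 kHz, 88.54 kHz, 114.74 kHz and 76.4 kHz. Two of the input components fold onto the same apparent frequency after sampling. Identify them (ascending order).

88.54 kHz, 114.74 kHz

fs/2 = 16.94 kHz.
85.92 kHz mod fs = 18.16 kHz.
18.16 kHz > fs/2 = 16.94 kHz, folds to fs − 18.16 kHz = 15.72 kHz.
88.54 kHz mod fs = 20.78 kHz.
20.78 kHz > fs/2 = 16.94 kHz, folds to fs − 20.78 kHz = 13.1 kHz.
114.74 kHz mod fs = 13.1 kHz.
13.1 kHz ≤ fs/2 = 16.94 kHz, appears at 13.1 kHz.
76.4 kHz mod fs = 8.64 kHz.
8.64 kHz ≤ fs/2 = 16.94 kHz, appears at 8.64 kHz.
88.54 kHz and 114.74 kHz both map to 13.1 kHz.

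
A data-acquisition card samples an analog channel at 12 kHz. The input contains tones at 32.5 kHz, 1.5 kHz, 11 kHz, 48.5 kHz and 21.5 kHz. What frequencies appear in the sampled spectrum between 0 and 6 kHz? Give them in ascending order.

fs/2 = 6 kHz.
32.5 kHz mod fs = 8.5 kHz.
8.5 kHz > fs/2 = 6 kHz, folds to fs − 8.5 kHz = 3.5 kHz.
1.5 kHz ≤ fs/2 = 6 kHz, passes unchanged.
11 kHz > fs/2 = 6 kHz, folds to fs − 11 kHz = 1 kHz.
48.5 kHz mod fs = 0.5 kHz.
0.5 kHz ≤ fs/2 = 6 kHz, appears at 0.5 kHz.
21.5 kHz mod fs = 9.5 kHz.
9.5 kHz > fs/2 = 6 kHz, folds to fs − 9.5 kHz = 2.5 kHz.
Distinct values: {0.5 kHz, 1 kHz, 1.5 kHz, 2.5 kHz, 3.5 kHz}.

0.5 kHz, 1 kHz, 1.5 kHz, 2.5 kHz, 3.5 kHz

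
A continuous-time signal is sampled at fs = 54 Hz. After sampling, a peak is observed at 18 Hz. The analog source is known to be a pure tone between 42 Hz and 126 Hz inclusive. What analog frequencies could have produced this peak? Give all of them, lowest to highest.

72 Hz, 90 Hz, 126 Hz

Frequencies that alias to 18 Hz are k·fs ± 18 Hz for integer k ≥ 0.
k=0: 18 Hz.
k=1: 36 Hz, 72 Hz.
k=2: 90 Hz, 126 Hz.
k=3: 144 Hz, 180 Hz.
Within [42 Hz, 126 Hz]: 72 Hz, 90 Hz, 126 Hz.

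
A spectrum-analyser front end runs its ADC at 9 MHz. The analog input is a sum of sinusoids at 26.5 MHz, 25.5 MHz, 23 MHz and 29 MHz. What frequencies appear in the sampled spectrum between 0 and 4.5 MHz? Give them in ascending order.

0.5 MHz, 1.5 MHz, 2 MHz, 4 MHz

fs/2 = 4.5 MHz.
26.5 MHz mod fs = 8.5 MHz.
8.5 MHz > fs/2 = 4.5 MHz, folds to fs − 8.5 MHz = 0.5 MHz.
25.5 MHz mod fs = 7.5 MHz.
7.5 MHz > fs/2 = 4.5 MHz, folds to fs − 7.5 MHz = 1.5 MHz.
23 MHz mod fs = 5 MHz.
5 MHz > fs/2 = 4.5 MHz, folds to fs − 5 MHz = 4 MHz.
29 MHz mod fs = 2 MHz.
2 MHz ≤ fs/2 = 4.5 MHz, appears at 2 MHz.
Distinct values: {0.5 MHz, 1.5 MHz, 2 MHz, 4 MHz}.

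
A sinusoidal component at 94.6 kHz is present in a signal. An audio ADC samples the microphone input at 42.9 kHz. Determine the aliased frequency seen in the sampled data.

8.8 kHz

94.6 kHz mod fs = 8.8 kHz.
8.8 kHz ≤ fs/2 = 21.45 kHz, appears at 8.8 kHz.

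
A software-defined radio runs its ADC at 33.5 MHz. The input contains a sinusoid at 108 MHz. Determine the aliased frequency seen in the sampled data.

108 MHz mod fs = 7.5 MHz.
7.5 MHz ≤ fs/2 = 16.75 MHz, appears at 7.5 MHz.

7.5 MHz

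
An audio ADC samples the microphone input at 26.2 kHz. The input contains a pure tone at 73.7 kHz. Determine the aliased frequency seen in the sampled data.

4.9 kHz

73.7 kHz mod fs = 21.3 kHz.
21.3 kHz > fs/2 = 13.1 kHz, folds to fs − 21.3 kHz = 4.9 kHz.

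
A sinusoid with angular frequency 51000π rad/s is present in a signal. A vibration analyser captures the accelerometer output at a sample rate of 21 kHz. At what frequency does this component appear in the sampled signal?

4.5 kHz

ω = 51000π rad/s → f = ω/(2π) = 25500 Hz = 25.5 kHz.
25.5 kHz mod fs = 4.5 kHz.
4.5 kHz ≤ fs/2 = 10.5 kHz, appears at 4.5 kHz.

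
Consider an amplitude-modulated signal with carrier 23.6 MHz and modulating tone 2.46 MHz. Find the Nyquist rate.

AM sidebands sit at fc ± fm = 21.14 MHz and 26.06 MHz.
Highest-frequency component: 26.06 MHz.
Nyquist rate = 2 × 26.06 MHz = 52.12 MHz.

52.12 MHz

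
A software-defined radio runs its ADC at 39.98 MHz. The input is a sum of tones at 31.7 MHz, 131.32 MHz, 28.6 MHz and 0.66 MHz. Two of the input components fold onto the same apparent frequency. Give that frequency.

11.38 MHz

fs/2 = 19.99 MHz.
31.7 MHz > fs/2 = 19.99 MHz, folds to fs − 31.7 MHz = 8.28 MHz.
131.32 MHz mod fs = 11.38 MHz.
11.38 MHz ≤ fs/2 = 19.99 MHz, appears at 11.38 MHz.
28.6 MHz > fs/2 = 19.99 MHz, folds to fs − 28.6 MHz = 11.38 MHz.
0.66 MHz ≤ fs/2 = 19.99 MHz, passes unchanged.
28.6 MHz and 131.32 MHz both map to 11.38 MHz.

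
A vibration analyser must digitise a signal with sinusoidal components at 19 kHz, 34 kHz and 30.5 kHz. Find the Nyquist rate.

Highest-frequency component: 34 kHz.
Nyquist rate = 2 × 34 kHz = 68 kHz.

68 kHz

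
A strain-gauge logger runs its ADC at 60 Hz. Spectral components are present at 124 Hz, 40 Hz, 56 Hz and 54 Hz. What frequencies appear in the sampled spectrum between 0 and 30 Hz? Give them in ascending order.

fs/2 = 30 Hz.
124 Hz mod fs = 4 Hz.
4 Hz ≤ fs/2 = 30 Hz, appears at 4 Hz.
40 Hz > fs/2 = 30 Hz, folds to fs − 40 Hz = 20 Hz.
56 Hz > fs/2 = 30 Hz, folds to fs − 56 Hz = 4 Hz.
54 Hz > fs/2 = 30 Hz, folds to fs − 54 Hz = 6 Hz.
Distinct values: {4 Hz, 6 Hz, 20 Hz}.

4 Hz, 6 Hz, 20 Hz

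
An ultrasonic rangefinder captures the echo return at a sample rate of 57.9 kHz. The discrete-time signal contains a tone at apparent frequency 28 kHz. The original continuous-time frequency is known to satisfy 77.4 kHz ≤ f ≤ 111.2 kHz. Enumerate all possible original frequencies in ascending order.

85.9 kHz, 87.8 kHz

Frequencies that alias to 28 kHz are k·fs ± 28 kHz for integer k ≥ 0.
k=0: 28 kHz.
k=1: 29.9 kHz, 85.9 kHz.
k=2: 87.8 kHz, 143.8 kHz.
k=3: 145.7 kHz, 201.7 kHz.
Within [77.4 kHz, 111.2 kHz]: 85.9 kHz, 87.8 kHz.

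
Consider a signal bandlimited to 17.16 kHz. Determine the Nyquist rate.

34.32 kHz

Nyquist rate = 2 × 17.16 kHz = 34.32 kHz.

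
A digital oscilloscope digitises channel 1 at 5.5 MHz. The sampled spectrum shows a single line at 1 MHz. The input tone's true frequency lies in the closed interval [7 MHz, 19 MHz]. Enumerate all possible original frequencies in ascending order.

10 MHz, 12 MHz, 15.5 MHz, 17.5 MHz

Frequencies that alias to 1 MHz are k·fs ± 1 MHz for integer k ≥ 0.
k=0: 1 MHz.
k=1: 4.5 MHz, 6.5 MHz.
k=2: 10 MHz, 12 MHz.
k=3: 15.5 MHz, 17.5 MHz.
k=4: 21 MHz, 23 MHz.
Within [7 MHz, 19 MHz]: 10 MHz, 12 MHz, 15.5 MHz, 17.5 MHz.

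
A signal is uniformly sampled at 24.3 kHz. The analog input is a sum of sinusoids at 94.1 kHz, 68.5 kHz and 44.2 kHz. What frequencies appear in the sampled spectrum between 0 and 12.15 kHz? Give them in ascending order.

fs/2 = 12.15 kHz.
94.1 kHz mod fs = 21.2 kHz.
21.2 kHz > fs/2 = 12.15 kHz, folds to fs − 21.2 kHz = 3.1 kHz.
68.5 kHz mod fs = 19.9 kHz.
19.9 kHz > fs/2 = 12.15 kHz, folds to fs − 19.9 kHz = 4.4 kHz.
44.2 kHz mod fs = 19.9 kHz.
19.9 kHz > fs/2 = 12.15 kHz, folds to fs − 19.9 kHz = 4.4 kHz.
Distinct values: {3.1 kHz, 4.4 kHz}.

3.1 kHz, 4.4 kHz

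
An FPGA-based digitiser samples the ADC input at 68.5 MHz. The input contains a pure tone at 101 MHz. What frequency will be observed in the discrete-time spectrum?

32.5 MHz

101 MHz mod fs = 32.5 MHz.
32.5 MHz ≤ fs/2 = 34.25 MHz, appears at 32.5 MHz.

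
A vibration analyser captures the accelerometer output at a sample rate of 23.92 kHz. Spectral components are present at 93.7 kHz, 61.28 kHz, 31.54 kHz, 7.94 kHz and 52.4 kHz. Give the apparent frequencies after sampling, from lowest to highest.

fs/2 = 11.96 kHz.
93.7 kHz mod fs = 21.94 kHz.
21.94 kHz > fs/2 = 11.96 kHz, folds to fs − 21.94 kHz = 1.98 kHz.
61.28 kHz mod fs = 13.44 kHz.
13.44 kHz > fs/2 = 11.96 kHz, folds to fs − 13.44 kHz = 10.48 kHz.
31.54 kHz mod fs = 7.62 kHz.
7.62 kHz ≤ fs/2 = 11.96 kHz, appears at 7.62 kHz.
7.94 kHz ≤ fs/2 = 11.96 kHz, passes unchanged.
52.4 kHz mod fs = 4.56 kHz.
4.56 kHz ≤ fs/2 = 11.96 kHz, appears at 4.56 kHz.
Distinct values: {1.98 kHz, 4.56 kHz, 7.62 kHz, 7.94 kHz, 10.48 kHz}.

1.98 kHz, 4.56 kHz, 7.62 kHz, 7.94 kHz, 10.48 kHz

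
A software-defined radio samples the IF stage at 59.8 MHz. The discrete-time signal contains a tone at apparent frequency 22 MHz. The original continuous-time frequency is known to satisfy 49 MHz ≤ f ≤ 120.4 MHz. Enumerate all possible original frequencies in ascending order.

Frequencies that alias to 22 MHz are k·fs ± 22 MHz for integer k ≥ 0.
k=0: 22 MHz.
k=1: 37.8 MHz, 81.8 MHz.
k=2: 97.6 MHz, 141.6 MHz.
k=3: 157.4 MHz, 201.4 MHz.
Within [49 MHz, 120.4 MHz]: 81.8 MHz, 97.6 MHz.

81.8 MHz, 97.6 MHz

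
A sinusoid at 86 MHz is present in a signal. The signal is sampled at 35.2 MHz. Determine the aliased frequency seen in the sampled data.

86 MHz mod fs = 15.6 MHz.
15.6 MHz ≤ fs/2 = 17.6 MHz, appears at 15.6 MHz.

15.6 MHz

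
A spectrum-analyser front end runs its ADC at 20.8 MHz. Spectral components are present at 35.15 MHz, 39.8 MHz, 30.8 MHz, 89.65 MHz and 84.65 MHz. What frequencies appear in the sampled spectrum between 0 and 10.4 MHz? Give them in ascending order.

fs/2 = 10.4 MHz.
35.15 MHz mod fs = 14.35 MHz.
14.35 MHz > fs/2 = 10.4 MHz, folds to fs − 14.35 MHz = 6.45 MHz.
39.8 MHz mod fs = 19 MHz.
19 MHz > fs/2 = 10.4 MHz, folds to fs − 19 MHz = 1.8 MHz.
30.8 MHz mod fs = 10 MHz.
10 MHz ≤ fs/2 = 10.4 MHz, appears at 10 MHz.
89.65 MHz mod fs = 6.45 MHz.
6.45 MHz ≤ fs/2 = 10.4 MHz, appears at 6.45 MHz.
84.65 MHz mod fs = 1.45 MHz.
1.45 MHz ≤ fs/2 = 10.4 MHz, appears at 1.45 MHz.
Distinct values: {1.45 MHz, 1.8 MHz, 6.45 MHz, 10 MHz}.

1.45 MHz, 1.8 MHz, 6.45 MHz, 10 MHz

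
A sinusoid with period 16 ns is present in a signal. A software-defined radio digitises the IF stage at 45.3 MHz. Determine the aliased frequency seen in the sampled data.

T = 16 ns → f = 1/T = 62.5 MHz.
62.5 MHz mod fs = 17.2 MHz.
17.2 MHz ≤ fs/2 = 22.65 MHz, appears at 17.2 MHz.

17.2 MHz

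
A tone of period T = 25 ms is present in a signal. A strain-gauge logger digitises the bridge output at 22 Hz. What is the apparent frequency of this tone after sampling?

T = 25 ms → f = 1/T = 40 Hz.
40 Hz mod fs = 18 Hz.
18 Hz > fs/2 = 11 Hz, folds to fs − 18 Hz = 4 Hz.

4 Hz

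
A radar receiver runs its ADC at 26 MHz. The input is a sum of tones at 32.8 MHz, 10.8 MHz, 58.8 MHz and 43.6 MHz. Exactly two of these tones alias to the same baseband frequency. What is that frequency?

6.8 MHz

fs/2 = 13 MHz.
32.8 MHz mod fs = 6.8 MHz.
6.8 MHz ≤ fs/2 = 13 MHz, appears at 6.8 MHz.
10.8 MHz ≤ fs/2 = 13 MHz, passes unchanged.
58.8 MHz mod fs = 6.8 MHz.
6.8 MHz ≤ fs/2 = 13 MHz, appears at 6.8 MHz.
43.6 MHz mod fs = 17.6 MHz.
17.6 MHz > fs/2 = 13 MHz, folds to fs − 17.6 MHz = 8.4 MHz.
32.8 MHz and 58.8 MHz both map to 6.8 MHz.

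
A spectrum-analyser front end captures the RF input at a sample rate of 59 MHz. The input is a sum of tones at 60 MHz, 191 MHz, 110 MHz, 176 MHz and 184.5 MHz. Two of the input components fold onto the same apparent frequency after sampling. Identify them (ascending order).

60 MHz, 176 MHz

fs/2 = 29.5 MHz.
60 MHz mod fs = 1 MHz.
1 MHz ≤ fs/2 = 29.5 MHz, appears at 1 MHz.
191 MHz mod fs = 14 MHz.
14 MHz ≤ fs/2 = 29.5 MHz, appears at 14 MHz.
110 MHz mod fs = 51 MHz.
51 MHz > fs/2 = 29.5 MHz, folds to fs − 51 MHz = 8 MHz.
176 MHz mod fs = 58 MHz.
58 MHz > fs/2 = 29.5 MHz, folds to fs − 58 MHz = 1 MHz.
184.5 MHz mod fs = 7.5 MHz.
7.5 MHz ≤ fs/2 = 29.5 MHz, appears at 7.5 MHz.
60 MHz and 176 MHz both map to 1 MHz.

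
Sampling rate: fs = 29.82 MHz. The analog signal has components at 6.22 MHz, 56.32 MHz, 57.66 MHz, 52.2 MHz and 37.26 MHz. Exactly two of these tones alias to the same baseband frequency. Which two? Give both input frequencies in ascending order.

37.26 MHz, 52.2 MHz

fs/2 = 14.91 MHz.
6.22 MHz ≤ fs/2 = 14.91 MHz, passes unchanged.
56.32 MHz mod fs = 26.5 MHz.
26.5 MHz > fs/2 = 14.91 MHz, folds to fs − 26.5 MHz = 3.32 MHz.
57.66 MHz mod fs = 27.84 MHz.
27.84 MHz > fs/2 = 14.91 MHz, folds to fs − 27.84 MHz = 1.98 MHz.
52.2 MHz mod fs = 22.38 MHz.
22.38 MHz > fs/2 = 14.91 MHz, folds to fs − 22.38 MHz = 7.44 MHz.
37.26 MHz mod fs = 7.44 MHz.
7.44 MHz ≤ fs/2 = 14.91 MHz, appears at 7.44 MHz.
37.26 MHz and 52.2 MHz both map to 7.44 MHz.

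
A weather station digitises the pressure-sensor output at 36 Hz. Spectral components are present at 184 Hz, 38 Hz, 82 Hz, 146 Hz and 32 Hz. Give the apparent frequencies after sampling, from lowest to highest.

2 Hz, 4 Hz, 10 Hz

fs/2 = 18 Hz.
184 Hz mod fs = 4 Hz.
4 Hz ≤ fs/2 = 18 Hz, appears at 4 Hz.
38 Hz mod fs = 2 Hz.
2 Hz ≤ fs/2 = 18 Hz, appears at 2 Hz.
82 Hz mod fs = 10 Hz.
10 Hz ≤ fs/2 = 18 Hz, appears at 10 Hz.
146 Hz mod fs = 2 Hz.
2 Hz ≤ fs/2 = 18 Hz, appears at 2 Hz.
32 Hz > fs/2 = 18 Hz, folds to fs − 32 Hz = 4 Hz.
Distinct values: {2 Hz, 4 Hz, 10 Hz}.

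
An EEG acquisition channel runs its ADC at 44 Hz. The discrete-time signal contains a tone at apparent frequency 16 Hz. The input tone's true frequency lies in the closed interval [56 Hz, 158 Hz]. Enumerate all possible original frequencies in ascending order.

60 Hz, 72 Hz, 104 Hz, 116 Hz, 148 Hz

Frequencies that alias to 16 Hz are k·fs ± 16 Hz for integer k ≥ 0.
k=0: 16 Hz.
k=1: 28 Hz, 60 Hz.
k=2: 72 Hz, 104 Hz.
k=3: 116 Hz, 148 Hz.
k=4: 160 Hz, 192 Hz.
Within [56 Hz, 158 Hz]: 60 Hz, 72 Hz, 104 Hz, 116 Hz, 148 Hz.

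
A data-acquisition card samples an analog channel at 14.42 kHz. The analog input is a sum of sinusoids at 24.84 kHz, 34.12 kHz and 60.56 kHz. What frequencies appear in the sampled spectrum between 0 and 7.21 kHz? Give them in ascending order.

2.88 kHz, 4 kHz, 5.28 kHz

fs/2 = 7.21 kHz.
24.84 kHz mod fs = 10.42 kHz.
10.42 kHz > fs/2 = 7.21 kHz, folds to fs − 10.42 kHz = 4 kHz.
34.12 kHz mod fs = 5.28 kHz.
5.28 kHz ≤ fs/2 = 7.21 kHz, appears at 5.28 kHz.
60.56 kHz mod fs = 2.88 kHz.
2.88 kHz ≤ fs/2 = 7.21 kHz, appears at 2.88 kHz.
Distinct values: {2.88 kHz, 4 kHz, 5.28 kHz}.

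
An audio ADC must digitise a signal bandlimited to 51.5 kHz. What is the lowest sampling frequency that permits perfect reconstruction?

Nyquist rate = 2 × 51.5 kHz = 103 kHz.

103 kHz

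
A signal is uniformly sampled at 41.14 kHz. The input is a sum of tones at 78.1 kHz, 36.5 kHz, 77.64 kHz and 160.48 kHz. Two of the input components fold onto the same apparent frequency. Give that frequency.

4.64 kHz

fs/2 = 20.57 kHz.
78.1 kHz mod fs = 36.96 kHz.
36.96 kHz > fs/2 = 20.57 kHz, folds to fs − 36.96 kHz = 4.18 kHz.
36.5 kHz > fs/2 = 20.57 kHz, folds to fs − 36.5 kHz = 4.64 kHz.
77.64 kHz mod fs = 36.5 kHz.
36.5 kHz > fs/2 = 20.57 kHz, folds to fs − 36.5 kHz = 4.64 kHz.
160.48 kHz mod fs = 37.06 kHz.
37.06 kHz > fs/2 = 20.57 kHz, folds to fs − 37.06 kHz = 4.08 kHz.
36.5 kHz and 77.64 kHz both map to 4.64 kHz.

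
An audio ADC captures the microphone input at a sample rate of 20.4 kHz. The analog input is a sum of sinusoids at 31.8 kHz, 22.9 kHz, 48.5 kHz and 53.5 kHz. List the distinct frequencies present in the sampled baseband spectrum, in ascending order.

fs/2 = 10.2 kHz.
31.8 kHz mod fs = 11.4 kHz.
11.4 kHz > fs/2 = 10.2 kHz, folds to fs − 11.4 kHz = 9 kHz.
22.9 kHz mod fs = 2.5 kHz.
2.5 kHz ≤ fs/2 = 10.2 kHz, appears at 2.5 kHz.
48.5 kHz mod fs = 7.7 kHz.
7.7 kHz ≤ fs/2 = 10.2 kHz, appears at 7.7 kHz.
53.5 kHz mod fs = 12.7 kHz.
12.7 kHz > fs/2 = 10.2 kHz, folds to fs − 12.7 kHz = 7.7 kHz.
Distinct values: {2.5 kHz, 7.7 kHz, 9 kHz}.

2.5 kHz, 7.7 kHz, 9 kHz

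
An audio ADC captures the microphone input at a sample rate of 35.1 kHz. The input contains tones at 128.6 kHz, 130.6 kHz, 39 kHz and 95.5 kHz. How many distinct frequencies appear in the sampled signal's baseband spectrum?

3

fs/2 = 17.55 kHz.
128.6 kHz mod fs = 23.3 kHz.
23.3 kHz > fs/2 = 17.55 kHz, folds to fs − 23.3 kHz = 11.8 kHz.
130.6 kHz mod fs = 25.3 kHz.
25.3 kHz > fs/2 = 17.55 kHz, folds to fs − 25.3 kHz = 9.8 kHz.
39 kHz mod fs = 3.9 kHz.
3.9 kHz ≤ fs/2 = 17.55 kHz, appears at 3.9 kHz.
95.5 kHz mod fs = 25.3 kHz.
25.3 kHz > fs/2 = 17.55 kHz, folds to fs − 25.3 kHz = 9.8 kHz.
Distinct values: {3.9 kHz, 9.8 kHz, 11.8 kHz} → 3.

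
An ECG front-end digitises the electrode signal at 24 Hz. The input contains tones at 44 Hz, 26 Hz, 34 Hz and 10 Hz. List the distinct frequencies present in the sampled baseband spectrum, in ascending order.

2 Hz, 4 Hz, 10 Hz

fs/2 = 12 Hz.
44 Hz mod fs = 20 Hz.
20 Hz > fs/2 = 12 Hz, folds to fs − 20 Hz = 4 Hz.
26 Hz mod fs = 2 Hz.
2 Hz ≤ fs/2 = 12 Hz, appears at 2 Hz.
34 Hz mod fs = 10 Hz.
10 Hz ≤ fs/2 = 12 Hz, appears at 10 Hz.
10 Hz ≤ fs/2 = 12 Hz, passes unchanged.
Distinct values: {2 Hz, 4 Hz, 10 Hz}.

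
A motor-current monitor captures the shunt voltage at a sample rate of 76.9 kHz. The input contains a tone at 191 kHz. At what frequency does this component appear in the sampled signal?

191 kHz mod fs = 37.2 kHz.
37.2 kHz ≤ fs/2 = 38.45 kHz, appears at 37.2 kHz.

37.2 kHz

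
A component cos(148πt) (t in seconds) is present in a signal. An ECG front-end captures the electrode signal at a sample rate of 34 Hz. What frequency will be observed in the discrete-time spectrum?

6 Hz

ω = 148π rad/s → f = ω/(2π) = 74 Hz.
74 Hz mod fs = 6 Hz.
6 Hz ≤ fs/2 = 17 Hz, appears at 6 Hz.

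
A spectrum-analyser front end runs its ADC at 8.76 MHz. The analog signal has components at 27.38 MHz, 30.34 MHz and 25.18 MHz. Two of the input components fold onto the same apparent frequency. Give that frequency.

fs/2 = 4.38 MHz.
27.38 MHz mod fs = 1.1 MHz.
1.1 MHz ≤ fs/2 = 4.38 MHz, appears at 1.1 MHz.
30.34 MHz mod fs = 4.06 MHz.
4.06 MHz ≤ fs/2 = 4.38 MHz, appears at 4.06 MHz.
25.18 MHz mod fs = 7.66 MHz.
7.66 MHz > fs/2 = 4.38 MHz, folds to fs − 7.66 MHz = 1.1 MHz.
25.18 MHz and 27.38 MHz both map to 1.1 MHz.

1.1 MHz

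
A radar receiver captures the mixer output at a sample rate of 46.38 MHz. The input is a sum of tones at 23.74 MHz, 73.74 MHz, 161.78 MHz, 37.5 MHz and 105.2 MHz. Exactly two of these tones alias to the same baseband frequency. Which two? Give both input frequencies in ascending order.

23.74 MHz, 161.78 MHz

fs/2 = 23.19 MHz.
23.74 MHz > fs/2 = 23.19 MHz, folds to fs − 23.74 MHz = 22.64 MHz.
73.74 MHz mod fs = 27.36 MHz.
27.36 MHz > fs/2 = 23.19 MHz, folds to fs − 27.36 MHz = 19.02 MHz.
161.78 MHz mod fs = 22.64 MHz.
22.64 MHz ≤ fs/2 = 23.19 MHz, appears at 22.64 MHz.
37.5 MHz > fs/2 = 23.19 MHz, folds to fs − 37.5 MHz = 8.88 MHz.
105.2 MHz mod fs = 12.44 MHz.
12.44 MHz ≤ fs/2 = 23.19 MHz, appears at 12.44 MHz.
23.74 MHz and 161.78 MHz both map to 22.64 MHz.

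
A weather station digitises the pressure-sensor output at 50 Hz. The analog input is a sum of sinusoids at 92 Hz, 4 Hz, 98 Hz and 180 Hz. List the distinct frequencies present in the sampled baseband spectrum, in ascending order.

2 Hz, 4 Hz, 8 Hz, 20 Hz

fs/2 = 25 Hz.
92 Hz mod fs = 42 Hz.
42 Hz > fs/2 = 25 Hz, folds to fs − 42 Hz = 8 Hz.
4 Hz ≤ fs/2 = 25 Hz, passes unchanged.
98 Hz mod fs = 48 Hz.
48 Hz > fs/2 = 25 Hz, folds to fs − 48 Hz = 2 Hz.
180 Hz mod fs = 30 Hz.
30 Hz > fs/2 = 25 Hz, folds to fs − 30 Hz = 20 Hz.
Distinct values: {2 Hz, 4 Hz, 8 Hz, 20 Hz}.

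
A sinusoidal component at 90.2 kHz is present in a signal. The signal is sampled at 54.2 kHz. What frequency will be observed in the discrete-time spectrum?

18.2 kHz

90.2 kHz mod fs = 36 kHz.
36 kHz > fs/2 = 27.1 kHz, folds to fs − 36 kHz = 18.2 kHz.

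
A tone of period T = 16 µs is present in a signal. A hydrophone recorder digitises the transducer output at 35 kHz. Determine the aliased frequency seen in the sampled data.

T = 16 µs → f = 1/T = 62.5 kHz.
62.5 kHz mod fs = 27.5 kHz.
27.5 kHz > fs/2 = 17.5 kHz, folds to fs − 27.5 kHz = 7.5 kHz.

7.5 kHz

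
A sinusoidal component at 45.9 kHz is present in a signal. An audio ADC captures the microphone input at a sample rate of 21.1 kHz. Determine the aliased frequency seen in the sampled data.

3.7 kHz

45.9 kHz mod fs = 3.7 kHz.
3.7 kHz ≤ fs/2 = 10.55 kHz, appears at 3.7 kHz.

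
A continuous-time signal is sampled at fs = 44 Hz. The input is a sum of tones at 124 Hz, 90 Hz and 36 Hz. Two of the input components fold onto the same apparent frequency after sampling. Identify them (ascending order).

36 Hz, 124 Hz

fs/2 = 22 Hz.
124 Hz mod fs = 36 Hz.
36 Hz > fs/2 = 22 Hz, folds to fs − 36 Hz = 8 Hz.
90 Hz mod fs = 2 Hz.
2 Hz ≤ fs/2 = 22 Hz, appears at 2 Hz.
36 Hz > fs/2 = 22 Hz, folds to fs − 36 Hz = 8 Hz.
36 Hz and 124 Hz both map to 8 Hz.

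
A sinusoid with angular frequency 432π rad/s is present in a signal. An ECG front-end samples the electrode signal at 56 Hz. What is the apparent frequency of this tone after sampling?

8 Hz

ω = 432π rad/s → f = ω/(2π) = 216 Hz.
216 Hz mod fs = 48 Hz.
48 Hz > fs/2 = 28 Hz, folds to fs − 48 Hz = 8 Hz.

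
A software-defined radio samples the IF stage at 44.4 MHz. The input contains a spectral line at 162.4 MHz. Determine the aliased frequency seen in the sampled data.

162.4 MHz mod fs = 29.2 MHz.
29.2 MHz > fs/2 = 22.2 MHz, folds to fs − 29.2 MHz = 15.2 MHz.

15.2 MHz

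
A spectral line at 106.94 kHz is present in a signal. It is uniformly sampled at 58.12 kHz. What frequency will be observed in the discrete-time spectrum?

9.3 kHz

106.94 kHz mod fs = 48.82 kHz.
48.82 kHz > fs/2 = 29.06 kHz, folds to fs − 48.82 kHz = 9.3 kHz.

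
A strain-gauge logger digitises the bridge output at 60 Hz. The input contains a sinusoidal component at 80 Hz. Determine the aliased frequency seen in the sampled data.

80 Hz mod fs = 20 Hz.
20 Hz ≤ fs/2 = 30 Hz, appears at 20 Hz.

20 Hz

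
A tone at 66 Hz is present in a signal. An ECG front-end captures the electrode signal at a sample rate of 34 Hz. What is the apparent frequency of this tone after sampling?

2 Hz

66 Hz mod fs = 32 Hz.
32 Hz > fs/2 = 17 Hz, folds to fs − 32 Hz = 2 Hz.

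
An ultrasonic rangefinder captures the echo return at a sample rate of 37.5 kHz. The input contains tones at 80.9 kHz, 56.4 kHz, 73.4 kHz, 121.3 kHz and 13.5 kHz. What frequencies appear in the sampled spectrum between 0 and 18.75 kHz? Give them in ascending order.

fs/2 = 18.75 kHz.
80.9 kHz mod fs = 5.9 kHz.
5.9 kHz ≤ fs/2 = 18.75 kHz, appears at 5.9 kHz.
56.4 kHz mod fs = 18.9 kHz.
18.9 kHz > fs/2 = 18.75 kHz, folds to fs − 18.9 kHz = 18.6 kHz.
73.4 kHz mod fs = 35.9 kHz.
35.9 kHz > fs/2 = 18.75 kHz, folds to fs − 35.9 kHz = 1.6 kHz.
121.3 kHz mod fs = 8.8 kHz.
8.8 kHz ≤ fs/2 = 18.75 kHz, appears at 8.8 kHz.
13.5 kHz ≤ fs/2 = 18.75 kHz, passes unchanged.
Distinct values: {1.6 kHz, 5.9 kHz, 8.8 kHz, 13.5 kHz, 18.6 kHz}.

1.6 kHz, 5.9 kHz, 8.8 kHz, 13.5 kHz, 18.6 kHz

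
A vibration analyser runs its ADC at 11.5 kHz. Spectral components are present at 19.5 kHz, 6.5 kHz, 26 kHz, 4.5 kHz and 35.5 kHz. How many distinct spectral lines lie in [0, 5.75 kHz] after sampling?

fs/2 = 5.75 kHz.
19.5 kHz mod fs = 8 kHz.
8 kHz > fs/2 = 5.75 kHz, folds to fs − 8 kHz = 3.5 kHz.
6.5 kHz > fs/2 = 5.75 kHz, folds to fs − 6.5 kHz = 5 kHz.
26 kHz mod fs = 3 kHz.
3 kHz ≤ fs/2 = 5.75 kHz, appears at 3 kHz.
4.5 kHz ≤ fs/2 = 5.75 kHz, passes unchanged.
35.5 kHz mod fs = 1 kHz.
1 kHz ≤ fs/2 = 5.75 kHz, appears at 1 kHz.
Distinct values: {1 kHz, 3 kHz, 3.5 kHz, 4.5 kHz, 5 kHz} → 5.

5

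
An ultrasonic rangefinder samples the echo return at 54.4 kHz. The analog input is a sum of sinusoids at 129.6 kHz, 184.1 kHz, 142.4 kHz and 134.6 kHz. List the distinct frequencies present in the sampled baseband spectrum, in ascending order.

fs/2 = 27.2 kHz.
129.6 kHz mod fs = 20.8 kHz.
20.8 kHz ≤ fs/2 = 27.2 kHz, appears at 20.8 kHz.
184.1 kHz mod fs = 20.9 kHz.
20.9 kHz ≤ fs/2 = 27.2 kHz, appears at 20.9 kHz.
142.4 kHz mod fs = 33.6 kHz.
33.6 kHz > fs/2 = 27.2 kHz, folds to fs − 33.6 kHz = 20.8 kHz.
134.6 kHz mod fs = 25.8 kHz.
25.8 kHz ≤ fs/2 = 27.2 kHz, appears at 25.8 kHz.
Distinct values: {20.8 kHz, 20.9 kHz, 25.8 kHz}.

20.8 kHz, 20.9 kHz, 25.8 kHz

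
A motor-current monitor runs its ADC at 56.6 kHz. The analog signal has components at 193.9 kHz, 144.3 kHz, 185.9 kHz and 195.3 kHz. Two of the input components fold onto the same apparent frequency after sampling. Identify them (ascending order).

fs/2 = 28.3 kHz.
193.9 kHz mod fs = 24.1 kHz.
24.1 kHz ≤ fs/2 = 28.3 kHz, appears at 24.1 kHz.
144.3 kHz mod fs = 31.1 kHz.
31.1 kHz > fs/2 = 28.3 kHz, folds to fs − 31.1 kHz = 25.5 kHz.
185.9 kHz mod fs = 16.1 kHz.
16.1 kHz ≤ fs/2 = 28.3 kHz, appears at 16.1 kHz.
195.3 kHz mod fs = 25.5 kHz.
25.5 kHz ≤ fs/2 = 28.3 kHz, appears at 25.5 kHz.
144.3 kHz and 195.3 kHz both map to 25.5 kHz.

144.3 kHz, 195.3 kHz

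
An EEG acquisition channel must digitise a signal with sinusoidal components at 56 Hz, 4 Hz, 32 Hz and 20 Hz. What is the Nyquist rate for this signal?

Highest-frequency component: 56 Hz.
Nyquist rate = 2 × 56 Hz = 112 Hz.

112 Hz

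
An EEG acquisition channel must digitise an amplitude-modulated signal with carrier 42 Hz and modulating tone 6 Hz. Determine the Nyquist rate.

AM sidebands sit at fc ± fm = 36 Hz and 48 Hz.
Highest-frequency component: 48 Hz.
Nyquist rate = 2 × 48 Hz = 96 Hz.

96 Hz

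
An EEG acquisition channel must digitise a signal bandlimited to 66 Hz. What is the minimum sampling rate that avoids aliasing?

Nyquist rate = 2 × 66 Hz = 132 Hz.

132 Hz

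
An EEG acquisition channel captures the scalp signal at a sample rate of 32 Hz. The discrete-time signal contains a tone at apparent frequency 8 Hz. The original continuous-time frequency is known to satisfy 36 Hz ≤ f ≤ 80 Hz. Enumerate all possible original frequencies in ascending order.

40 Hz, 56 Hz, 72 Hz

Frequencies that alias to 8 Hz are k·fs ± 8 Hz for integer k ≥ 0.
k=0: 8 Hz.
k=1: 24 Hz, 40 Hz.
k=2: 56 Hz, 72 Hz.
k=3: 88 Hz, 104 Hz.
Within [36 Hz, 80 Hz]: 40 Hz, 56 Hz, 72 Hz.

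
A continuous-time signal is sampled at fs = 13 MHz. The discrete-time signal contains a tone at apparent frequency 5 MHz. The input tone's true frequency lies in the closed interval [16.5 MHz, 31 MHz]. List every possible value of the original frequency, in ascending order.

Frequencies that alias to 5 MHz are k·fs ± 5 MHz for integer k ≥ 0.
k=0: 5 MHz.
k=1: 8 MHz, 18 MHz.
k=2: 21 MHz, 31 MHz.
k=3: 34 MHz, 44 MHz.
Within [16.5 MHz, 31 MHz]: 18 MHz, 21 MHz, 31 MHz.

18 MHz, 21 MHz, 31 MHz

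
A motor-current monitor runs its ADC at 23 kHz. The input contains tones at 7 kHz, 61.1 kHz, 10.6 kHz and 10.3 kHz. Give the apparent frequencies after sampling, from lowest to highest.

7 kHz, 7.9 kHz, 10.3 kHz, 10.6 kHz

fs/2 = 11.5 kHz.
7 kHz ≤ fs/2 = 11.5 kHz, passes unchanged.
61.1 kHz mod fs = 15.1 kHz.
15.1 kHz > fs/2 = 11.5 kHz, folds to fs − 15.1 kHz = 7.9 kHz.
10.6 kHz ≤ fs/2 = 11.5 kHz, passes unchanged.
10.3 kHz ≤ fs/2 = 11.5 kHz, passes unchanged.
Distinct values: {7 kHz, 7.9 kHz, 10.3 kHz, 10.6 kHz}.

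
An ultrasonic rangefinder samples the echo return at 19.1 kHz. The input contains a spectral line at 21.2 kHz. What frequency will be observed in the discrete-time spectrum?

2.1 kHz

21.2 kHz mod fs = 2.1 kHz.
2.1 kHz ≤ fs/2 = 9.55 kHz, appears at 2.1 kHz.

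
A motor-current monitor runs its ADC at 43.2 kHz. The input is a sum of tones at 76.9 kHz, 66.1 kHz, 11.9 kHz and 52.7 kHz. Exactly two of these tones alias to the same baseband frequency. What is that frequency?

fs/2 = 21.6 kHz.
76.9 kHz mod fs = 33.7 kHz.
33.7 kHz > fs/2 = 21.6 kHz, folds to fs − 33.7 kHz = 9.5 kHz.
66.1 kHz mod fs = 22.9 kHz.
22.9 kHz > fs/2 = 21.6 kHz, folds to fs − 22.9 kHz = 20.3 kHz.
11.9 kHz ≤ fs/2 = 21.6 kHz, passes unchanged.
52.7 kHz mod fs = 9.5 kHz.
9.5 kHz ≤ fs/2 = 21.6 kHz, appears at 9.5 kHz.
52.7 kHz and 76.9 kHz both map to 9.5 kHz.

9.5 kHz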